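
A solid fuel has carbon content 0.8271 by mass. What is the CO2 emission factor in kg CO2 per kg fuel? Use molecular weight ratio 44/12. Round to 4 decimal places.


EF = C_frac * (M_CO2 / M_C)
EF = 0.8271 * (44/12)
EF = 0.8271 * 3.666667 = 3.0327 kg_CO2/kg_fuel


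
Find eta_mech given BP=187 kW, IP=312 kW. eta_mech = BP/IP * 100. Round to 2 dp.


eta_mech = (BP / IP) * 100
Ratio = 187 / 312 = 0.5994
eta_mech = 0.5994 * 100 = 59.94%


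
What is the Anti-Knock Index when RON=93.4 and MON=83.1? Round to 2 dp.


AKI = (RON + MON) / 2
AKI = (93.4 + 83.1) / 2
AKI = 176.5 / 2 = 88.25


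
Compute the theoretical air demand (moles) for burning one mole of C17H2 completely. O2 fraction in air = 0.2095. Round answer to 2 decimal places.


Balanced combustion: C17H2 + 17.5 O2 -> 17 CO2 + 1 H2O
O2 needed = C + H/4 = 17 + 2/4 = 17.50 moles
Air moles = O2 / 0.2095 = 17.50 / 0.2095 = 83.53 moles air


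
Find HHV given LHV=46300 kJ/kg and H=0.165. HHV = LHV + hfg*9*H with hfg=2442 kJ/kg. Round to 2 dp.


HHV = LHV + hfg * 9 * H
Water addition = 2442 * 9 * 0.165 = 3626.370 kJ/kg
HHV = 46300 + 3626.370 = 49926.37 kJ/kg


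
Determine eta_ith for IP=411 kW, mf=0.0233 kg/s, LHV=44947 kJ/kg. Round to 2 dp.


eta_ith = (IP / (mf * LHV)) * 100
Denominator = 0.0233 * 44947 = 1047.2651 kW
eta_ith = (411 / 1047.2651) * 100 = 39.25%


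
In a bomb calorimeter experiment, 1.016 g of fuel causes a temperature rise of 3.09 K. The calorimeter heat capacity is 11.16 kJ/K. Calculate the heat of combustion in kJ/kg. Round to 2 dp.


Hc = C_cal * delta_T / m_fuel
Q_released = 11.16 * 3.09 = 34.4844 kJ
m_fuel = 1.016 g = 1.016/1000 kg = 0.001016 kg
Hc = 34.4844 / 0.001016 = 33941.34 kJ/kg


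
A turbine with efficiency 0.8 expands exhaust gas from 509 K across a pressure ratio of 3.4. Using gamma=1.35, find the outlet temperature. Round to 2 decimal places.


T_out = T_in * (1 - eta * (1 - PR^(-(gamma-1)/gamma)))
Exponent = -(1.35-1)/1.35 = -0.25925926
PR^exp = 3.4^(-0.25925926) = 0.72813041
Factor = 1 - 0.8*(1 - 0.72813041) = 0.78250433
T_out = 509 * 0.78250433 = 398.29 K


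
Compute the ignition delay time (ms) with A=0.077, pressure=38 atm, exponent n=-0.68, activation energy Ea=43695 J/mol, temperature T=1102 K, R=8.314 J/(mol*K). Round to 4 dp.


tau = A * P^n * exp(Ea/(R*T))
P^n = 38^(-0.68) = 0.08428439
Ea/(R*T) = 43695/(8.314*1102) = 4.769141
exp(Ea/(R*T)) = 117.817949
tau = 0.077 * 0.08428439 * 117.817949 = 0.7646 ms


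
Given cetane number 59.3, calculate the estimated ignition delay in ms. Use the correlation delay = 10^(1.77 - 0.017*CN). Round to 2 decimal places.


delay = 10^(1.77 - 0.017*CN)
Exponent = 1.77 - 0.017*59.3 = 0.7619
delay = 10^0.7619 = 5.78 ms


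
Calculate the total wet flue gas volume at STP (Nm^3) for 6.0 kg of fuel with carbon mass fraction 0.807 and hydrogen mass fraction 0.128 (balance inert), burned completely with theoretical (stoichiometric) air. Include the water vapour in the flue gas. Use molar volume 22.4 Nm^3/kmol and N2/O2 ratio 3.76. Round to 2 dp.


Per kg fuel: CO2 = (C/12 kmol)*22.4 = (0.807/12)*22.4 = 1.50640 Nm^3
Per kg fuel: H2O = (H/2 kmol)*22.4 = (0.128/2)*22.4 = 1.43360 Nm^3
O2 needed per kg fuel = C/12 + H/4 = 0.807/12 + 0.128/4 = 0.09925000 kmol
Per kg fuel: N2 = O2*3.76*22.4 = 0.09925000*3.76*22.4 = 8.35923 Nm^3
Total per kg = 1.50640 + 1.43360 + 8.35923 = 11.29923 Nm^3
Total = 11.29923 * 6.0 = 67.80 Nm^3


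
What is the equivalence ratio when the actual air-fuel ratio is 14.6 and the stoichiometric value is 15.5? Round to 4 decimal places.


phi = AFR_stoich / AFR_actual
phi = 15.5 / 14.6 = 1.0616


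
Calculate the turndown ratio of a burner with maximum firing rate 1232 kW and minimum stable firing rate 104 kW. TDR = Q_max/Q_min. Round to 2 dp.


TDR = Q_max / Q_min
TDR = 1232 / 104 = 11.85


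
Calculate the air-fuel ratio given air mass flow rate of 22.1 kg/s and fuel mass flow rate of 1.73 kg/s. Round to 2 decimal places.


AFR = m_air / m_fuel
AFR = 22.1 / 1.73 = 12.77


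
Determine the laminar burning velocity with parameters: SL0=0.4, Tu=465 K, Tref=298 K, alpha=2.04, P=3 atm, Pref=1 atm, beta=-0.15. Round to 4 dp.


SL = SL0 * (Tu/Tref)^alpha * (P/Pref)^beta
T ratio = 465/298 = 1.56040268
(T ratio)^alpha = 1.56040268^2.04 = 2.478579
(P/Pref)^beta = 3^(-0.15) = 0.848070
SL = 0.4 * 2.478579 * 0.848070 = 0.8408 m/s


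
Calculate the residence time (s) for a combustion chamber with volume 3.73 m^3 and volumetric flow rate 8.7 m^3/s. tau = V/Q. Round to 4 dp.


tau = V / Q_flow
tau = 3.73 / 8.7 = 0.4287 s


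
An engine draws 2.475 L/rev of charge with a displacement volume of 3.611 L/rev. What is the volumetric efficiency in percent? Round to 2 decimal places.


eta_v = (V_actual / V_disp) * 100
Ratio = 2.475 / 3.611 = 0.6854
eta_v = 0.6854 * 100 = 68.54%


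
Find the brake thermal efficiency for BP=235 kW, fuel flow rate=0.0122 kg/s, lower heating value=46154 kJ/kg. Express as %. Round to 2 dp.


eta_BTE = (BP / (mf * LHV)) * 100
Denominator = 0.0122 * 46154 = 563.0788 kW
eta_BTE = (235 / 563.0788) * 100 = 41.73%


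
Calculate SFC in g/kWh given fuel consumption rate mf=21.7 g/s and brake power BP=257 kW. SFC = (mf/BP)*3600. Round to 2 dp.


SFC = (mf / BP) * 3600
Rate = 21.7 / 257 = 0.084436 g/(s*kW)
SFC = 0.084436 * 3600 = 303.97 g/kWh


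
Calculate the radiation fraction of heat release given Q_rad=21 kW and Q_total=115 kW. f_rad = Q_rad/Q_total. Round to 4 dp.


f_rad = Q_rad / Q_total
f_rad = 21 / 115 = 0.1826


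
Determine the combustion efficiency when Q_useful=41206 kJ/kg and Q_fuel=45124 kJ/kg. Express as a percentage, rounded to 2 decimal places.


Efficiency = (Q_useful / Q_fuel) * 100
Efficiency = (41206 / 45124) * 100
Efficiency = 0.9132 * 100 = 91.32%


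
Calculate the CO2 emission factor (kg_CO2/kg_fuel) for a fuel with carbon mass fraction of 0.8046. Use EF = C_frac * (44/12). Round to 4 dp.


EF = C_frac * (M_CO2 / M_C)
EF = 0.8046 * (44/12)
EF = 0.8046 * 3.666667 = 2.9502 kg_CO2/kg_fuel


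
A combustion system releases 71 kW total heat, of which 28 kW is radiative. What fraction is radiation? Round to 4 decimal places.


f_rad = Q_rad / Q_total
f_rad = 28 / 71 = 0.3944


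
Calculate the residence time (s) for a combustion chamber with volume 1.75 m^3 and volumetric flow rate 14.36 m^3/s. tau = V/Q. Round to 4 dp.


tau = V / Q_flow
tau = 1.75 / 14.36 = 0.1219 s


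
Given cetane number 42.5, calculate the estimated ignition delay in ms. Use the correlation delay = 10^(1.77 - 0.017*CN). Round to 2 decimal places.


delay = 10^(1.77 - 0.017*CN)
Exponent = 1.77 - 0.017*42.5 = 1.0475
delay = 10^1.0475 = 11.16 ms


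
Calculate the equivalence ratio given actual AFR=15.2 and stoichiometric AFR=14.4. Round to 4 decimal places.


phi = AFR_stoich / AFR_actual
phi = 14.4 / 15.2 = 0.9474


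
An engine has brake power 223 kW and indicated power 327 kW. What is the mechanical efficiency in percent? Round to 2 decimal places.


eta_mech = (BP / IP) * 100
Ratio = 223 / 327 = 0.6820
eta_mech = 0.6820 * 100 = 68.20%


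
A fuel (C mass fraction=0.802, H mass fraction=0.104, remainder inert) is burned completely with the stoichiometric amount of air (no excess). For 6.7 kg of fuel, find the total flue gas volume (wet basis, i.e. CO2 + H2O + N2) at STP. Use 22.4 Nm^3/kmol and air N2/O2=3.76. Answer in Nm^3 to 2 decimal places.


Per kg fuel: CO2 = (C/12 kmol)*22.4 = (0.802/12)*22.4 = 1.49707 Nm^3
Per kg fuel: H2O = (H/2 kmol)*22.4 = (0.104/2)*22.4 = 1.16480 Nm^3
O2 needed per kg fuel = C/12 + H/4 = 0.802/12 + 0.104/4 = 0.09283333 kmol
Per kg fuel: N2 = O2*3.76*22.4 = 0.09283333*3.76*22.4 = 7.81879 Nm^3
Total per kg = 1.49707 + 1.16480 + 7.81879 = 10.48066 Nm^3
Total = 10.48066 * 6.7 = 70.22 Nm^3


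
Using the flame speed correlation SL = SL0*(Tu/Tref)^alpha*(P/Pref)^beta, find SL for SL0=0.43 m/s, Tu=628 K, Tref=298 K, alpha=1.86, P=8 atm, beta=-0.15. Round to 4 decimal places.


SL = SL0 * (Tu/Tref)^alpha * (P/Pref)^beta
T ratio = 628/298 = 2.10738255
(T ratio)^alpha = 2.10738255^1.86 = 4.000946
(P/Pref)^beta = 8^(-0.15) = 0.732043
SL = 0.43 * 4.000946 * 0.732043 = 1.2594 m/s


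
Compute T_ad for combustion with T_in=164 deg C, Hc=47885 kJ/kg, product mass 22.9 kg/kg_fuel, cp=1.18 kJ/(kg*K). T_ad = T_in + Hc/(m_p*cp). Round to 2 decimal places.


T_ad = T_in + Hc / (m_p * cp)
Denominator = 22.9 * 1.18 = 27.0220
Temperature rise = 47885 / 27.0220 = 1772.07 K
T_ad = 164 + 1772.07 = 1936.07 deg C


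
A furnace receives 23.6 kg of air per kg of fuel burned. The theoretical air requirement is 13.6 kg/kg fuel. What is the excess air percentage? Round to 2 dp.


Excess air = actual - stoichiometric = 23.6 - 13.6 = 10.00 kg/kg fuel
Excess air % = (excess / stoich) * 100 = (10.00 / 13.6) * 100 = 73.53%


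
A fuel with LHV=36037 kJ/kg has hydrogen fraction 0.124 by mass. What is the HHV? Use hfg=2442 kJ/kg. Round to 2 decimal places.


HHV = LHV + hfg * 9 * H
Water addition = 2442 * 9 * 0.124 = 2725.272 kJ/kg
HHV = 36037 + 2725.272 = 38762.27 kJ/kg


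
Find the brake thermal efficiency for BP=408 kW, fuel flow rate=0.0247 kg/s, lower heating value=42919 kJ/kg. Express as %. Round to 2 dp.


eta_BTE = (BP / (mf * LHV)) * 100
Denominator = 0.0247 * 42919 = 1060.0993 kW
eta_BTE = (408 / 1060.0993) * 100 = 38.49%


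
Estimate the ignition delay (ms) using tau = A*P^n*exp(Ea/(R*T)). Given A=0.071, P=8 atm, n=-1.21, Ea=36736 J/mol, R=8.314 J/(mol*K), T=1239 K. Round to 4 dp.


tau = A * P^n * exp(Ea/(R*T))
P^n = 8^(-1.21) = 0.08077205
Ea/(R*T) = 36736/(8.314*1239) = 3.566240
exp(Ea/(R*T)) = 35.383294
tau = 0.071 * 0.08077205 * 35.383294 = 0.2029 ms


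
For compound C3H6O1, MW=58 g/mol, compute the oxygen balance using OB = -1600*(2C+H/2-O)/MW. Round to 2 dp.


OB = -1600 * (2C + H/2 - O) / MW
Inner = 2*3 + 6/2 - 1 = 8.00
OB = -1600 * 8.00 / 58 = -220.69%


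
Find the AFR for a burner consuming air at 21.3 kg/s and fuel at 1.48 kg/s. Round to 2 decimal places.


AFR = m_air / m_fuel
AFR = 21.3 / 1.48 = 14.39


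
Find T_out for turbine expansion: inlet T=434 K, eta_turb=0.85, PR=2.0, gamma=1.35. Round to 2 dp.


T_out = T_in * (1 - eta * (1 - PR^(-(gamma-1)/gamma)))
Exponent = -(1.35-1)/1.35 = -0.25925926
PR^exp = 2.0^(-0.25925926) = 0.83551680
Factor = 1 - 0.85*(1 - 0.83551680) = 0.86018928
T_out = 434 * 0.86018928 = 373.32 K


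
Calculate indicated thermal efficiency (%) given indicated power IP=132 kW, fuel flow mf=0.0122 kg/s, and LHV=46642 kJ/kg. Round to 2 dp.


eta_ith = (IP / (mf * LHV)) * 100
Denominator = 0.0122 * 46642 = 569.0324 kW
eta_ith = (132 / 569.0324) * 100 = 23.20%


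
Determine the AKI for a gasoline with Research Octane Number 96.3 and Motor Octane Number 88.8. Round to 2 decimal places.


AKI = (RON + MON) / 2
AKI = (96.3 + 88.8) / 2
AKI = 185.1 / 2 = 92.55


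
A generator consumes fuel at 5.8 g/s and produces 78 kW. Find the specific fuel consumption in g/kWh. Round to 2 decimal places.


SFC = (mf / BP) * 3600
Rate = 5.8 / 78 = 0.074359 g/(s*kW)
SFC = 0.074359 * 3600 = 267.69 g/kWh


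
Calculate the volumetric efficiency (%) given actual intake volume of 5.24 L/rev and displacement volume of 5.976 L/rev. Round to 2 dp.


eta_v = (V_actual / V_disp) * 100
Ratio = 5.24 / 5.976 = 0.8768
eta_v = 0.8768 * 100 = 87.68%


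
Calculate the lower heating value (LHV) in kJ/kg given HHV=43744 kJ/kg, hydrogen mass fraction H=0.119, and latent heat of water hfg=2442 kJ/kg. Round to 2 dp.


LHV = HHV - hfg * 9 * H
Water correction = 2442 * 9 * 0.119 = 2615.382 kJ/kg
LHV = 43744 - 2615.382 = 41128.62 kJ/kg


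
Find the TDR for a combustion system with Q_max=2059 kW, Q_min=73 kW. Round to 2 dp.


TDR = Q_max / Q_min
TDR = 2059 / 73 = 28.21


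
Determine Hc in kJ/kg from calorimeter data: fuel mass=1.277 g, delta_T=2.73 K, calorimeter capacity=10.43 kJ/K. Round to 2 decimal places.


Hc = C_cal * delta_T / m_fuel
Q_released = 10.43 * 2.73 = 28.4739 kJ
m_fuel = 1.277 g = 1.277/1000 kg = 0.001277 kg
Hc = 28.4739 / 0.001277 = 22297.49 kJ/kg


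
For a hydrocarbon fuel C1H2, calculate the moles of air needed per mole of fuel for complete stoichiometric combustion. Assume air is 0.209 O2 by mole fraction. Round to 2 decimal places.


Balanced combustion: C1H2 + 1.5 O2 -> 1 CO2 + 1 H2O
O2 needed = C + H/4 = 1 + 2/4 = 1.50 moles
Air moles = O2 / 0.209 = 1.50 / 0.209 = 7.18 moles air


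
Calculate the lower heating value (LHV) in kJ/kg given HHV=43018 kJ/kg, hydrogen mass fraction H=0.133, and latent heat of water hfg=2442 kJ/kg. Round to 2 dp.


LHV = HHV - hfg * 9 * H
Water correction = 2442 * 9 * 0.133 = 2923.074 kJ/kg
LHV = 43018 - 2923.074 = 40094.93 kJ/kg


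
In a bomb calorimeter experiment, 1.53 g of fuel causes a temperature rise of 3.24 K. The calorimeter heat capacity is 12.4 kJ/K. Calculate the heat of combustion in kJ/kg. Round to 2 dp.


Hc = C_cal * delta_T / m_fuel
Q_released = 12.4 * 3.24 = 40.1760 kJ
m_fuel = 1.53 g = 1.53/1000 kg = 0.001530 kg
Hc = 40.1760 / 0.001530 = 26258.82 kJ/kg


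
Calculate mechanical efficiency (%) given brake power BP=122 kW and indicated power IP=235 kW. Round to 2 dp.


eta_mech = (BP / IP) * 100
Ratio = 122 / 235 = 0.5191
eta_mech = 0.5191 * 100 = 51.91%


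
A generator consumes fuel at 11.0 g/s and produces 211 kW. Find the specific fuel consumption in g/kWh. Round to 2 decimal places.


SFC = (mf / BP) * 3600
Rate = 11.0 / 211 = 0.052133 g/(s*kW)
SFC = 0.052133 * 3600 = 187.68 g/kWh


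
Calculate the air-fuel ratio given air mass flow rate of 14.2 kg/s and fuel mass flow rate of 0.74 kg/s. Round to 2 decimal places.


AFR = m_air / m_fuel
AFR = 14.2 / 0.74 = 19.19


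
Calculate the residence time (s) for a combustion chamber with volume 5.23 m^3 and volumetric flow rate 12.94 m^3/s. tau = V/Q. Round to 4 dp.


tau = V / Q_flow
tau = 5.23 / 12.94 = 0.4042 s


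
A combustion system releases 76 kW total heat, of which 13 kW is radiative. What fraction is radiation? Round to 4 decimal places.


f_rad = Q_rad / Q_total
f_rad = 13 / 76 = 0.1711


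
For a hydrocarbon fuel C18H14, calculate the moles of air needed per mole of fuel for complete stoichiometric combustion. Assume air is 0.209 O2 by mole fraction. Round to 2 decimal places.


Balanced combustion: C18H14 + 21.5 O2 -> 18 CO2 + 7 H2O
O2 needed = C + H/4 = 18 + 14/4 = 21.50 moles
Air moles = O2 / 0.209 = 21.50 / 0.209 = 102.87 moles air


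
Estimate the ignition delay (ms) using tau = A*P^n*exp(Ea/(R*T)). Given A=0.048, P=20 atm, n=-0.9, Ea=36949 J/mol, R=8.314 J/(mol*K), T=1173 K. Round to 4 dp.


tau = A * P^n * exp(Ea/(R*T))
P^n = 20^(-0.9) = 0.06746414
Ea/(R*T) = 36949/(8.314*1173) = 3.788739
exp(Ea/(R*T)) = 44.200616
tau = 0.048 * 0.06746414 * 44.200616 = 0.1431 ms


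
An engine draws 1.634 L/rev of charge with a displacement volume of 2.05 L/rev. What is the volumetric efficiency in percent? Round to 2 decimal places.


eta_v = (V_actual / V_disp) * 100
Ratio = 1.634 / 2.05 = 0.7971
eta_v = 0.7971 * 100 = 79.71%


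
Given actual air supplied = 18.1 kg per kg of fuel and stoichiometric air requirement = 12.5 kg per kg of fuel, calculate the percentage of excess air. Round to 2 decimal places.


Excess air = actual - stoichiometric = 18.1 - 12.5 = 5.60 kg/kg fuel
Excess air % = (excess / stoich) * 100 = (5.60 / 12.5) * 100 = 44.80%


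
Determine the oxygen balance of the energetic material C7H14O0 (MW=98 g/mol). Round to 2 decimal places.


OB = -1600 * (2C + H/2 - O) / MW
Inner = 2*7 + 14/2 - 0 = 21.00
OB = -1600 * 21.00 / 98 = -342.86%


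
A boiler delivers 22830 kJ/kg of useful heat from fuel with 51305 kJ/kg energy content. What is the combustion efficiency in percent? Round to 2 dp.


Efficiency = (Q_useful / Q_fuel) * 100
Efficiency = (22830 / 51305) * 100
Efficiency = 0.4450 * 100 = 44.50%


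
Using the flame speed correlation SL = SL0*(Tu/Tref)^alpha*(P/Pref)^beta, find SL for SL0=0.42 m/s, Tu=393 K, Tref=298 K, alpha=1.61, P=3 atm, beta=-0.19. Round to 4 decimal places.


SL = SL0 * (Tu/Tref)^alpha * (P/Pref)^beta
T ratio = 393/298 = 1.31879195
(T ratio)^alpha = 1.31879195^1.61 = 1.561291
(P/Pref)^beta = 3^(-0.19) = 0.811609
SL = 0.42 * 1.561291 * 0.811609 = 0.5322 m/s


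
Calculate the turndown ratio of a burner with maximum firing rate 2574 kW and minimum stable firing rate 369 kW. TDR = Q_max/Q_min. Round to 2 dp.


TDR = Q_max / Q_min
TDR = 2574 / 369 = 6.98


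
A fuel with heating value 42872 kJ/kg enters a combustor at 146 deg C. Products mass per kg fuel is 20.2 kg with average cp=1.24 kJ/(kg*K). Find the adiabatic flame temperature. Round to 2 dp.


T_ad = T_in + Hc / (m_p * cp)
Denominator = 20.2 * 1.24 = 25.0480
Temperature rise = 42872 / 25.0480 = 1711.59 K
T_ad = 146 + 1711.59 = 1857.59 deg C


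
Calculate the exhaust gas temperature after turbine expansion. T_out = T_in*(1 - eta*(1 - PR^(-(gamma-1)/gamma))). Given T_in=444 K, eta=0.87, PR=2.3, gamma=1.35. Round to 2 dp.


T_out = T_in * (1 - eta * (1 - PR^(-(gamma-1)/gamma)))
Exponent = -(1.35-1)/1.35 = -0.25925926
PR^exp = 2.3^(-0.25925926) = 0.80578413
Factor = 1 - 0.87*(1 - 0.80578413) = 0.83103219
T_out = 444 * 0.83103219 = 368.98 K


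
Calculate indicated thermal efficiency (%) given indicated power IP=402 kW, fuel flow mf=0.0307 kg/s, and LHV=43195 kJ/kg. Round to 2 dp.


eta_ith = (IP / (mf * LHV)) * 100
Denominator = 0.0307 * 43195 = 1326.0865 kW
eta_ith = (402 / 1326.0865) * 100 = 30.31%


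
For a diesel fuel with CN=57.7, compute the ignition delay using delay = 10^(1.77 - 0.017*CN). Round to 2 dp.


delay = 10^(1.77 - 0.017*CN)
Exponent = 1.77 - 0.017*57.7 = 0.7891
delay = 10^0.7891 = 6.15 ms


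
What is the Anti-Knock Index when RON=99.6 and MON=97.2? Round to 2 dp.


AKI = (RON + MON) / 2
AKI = (99.6 + 97.2) / 2
AKI = 196.8 / 2 = 98.40


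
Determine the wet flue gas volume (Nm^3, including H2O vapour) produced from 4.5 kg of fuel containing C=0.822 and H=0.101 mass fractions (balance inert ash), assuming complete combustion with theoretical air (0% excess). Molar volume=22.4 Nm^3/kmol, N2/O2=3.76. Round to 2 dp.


Per kg fuel: CO2 = (C/12 kmol)*22.4 = (0.822/12)*22.4 = 1.53440 Nm^3
Per kg fuel: H2O = (H/2 kmol)*22.4 = (0.101/2)*22.4 = 1.13120 Nm^3
O2 needed per kg fuel = C/12 + H/4 = 0.822/12 + 0.101/4 = 0.09375000 kmol
Per kg fuel: N2 = O2*3.76*22.4 = 0.09375000*3.76*22.4 = 7.89600 Nm^3
Total per kg = 1.53440 + 1.13120 + 7.89600 = 10.56160 Nm^3
Total = 10.56160 * 4.5 = 47.53 Nm^3


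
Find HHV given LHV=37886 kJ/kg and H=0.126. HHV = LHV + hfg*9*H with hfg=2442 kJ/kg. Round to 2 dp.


HHV = LHV + hfg * 9 * H
Water addition = 2442 * 9 * 0.126 = 2769.228 kJ/kg
HHV = 37886 + 2769.228 = 40655.23 kJ/kg


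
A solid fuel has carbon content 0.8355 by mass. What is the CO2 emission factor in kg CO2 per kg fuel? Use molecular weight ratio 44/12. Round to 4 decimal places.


EF = C_frac * (M_CO2 / M_C)
EF = 0.8355 * (44/12)
EF = 0.8355 * 3.666667 = 3.0635 kg_CO2/kg_fuel


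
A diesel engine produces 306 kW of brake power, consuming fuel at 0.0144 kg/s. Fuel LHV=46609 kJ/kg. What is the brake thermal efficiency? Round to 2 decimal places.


eta_BTE = (BP / (mf * LHV)) * 100
Denominator = 0.0144 * 46609 = 671.1696 kW
eta_BTE = (306 / 671.1696) * 100 = 45.59%


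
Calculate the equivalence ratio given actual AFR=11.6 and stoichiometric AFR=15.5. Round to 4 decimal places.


phi = AFR_stoich / AFR_actual
phi = 15.5 / 11.6 = 1.3362


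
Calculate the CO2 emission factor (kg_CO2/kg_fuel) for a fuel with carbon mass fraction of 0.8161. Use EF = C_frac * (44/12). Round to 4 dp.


EF = C_frac * (M_CO2 / M_C)
EF = 0.8161 * (44/12)
EF = 0.8161 * 3.666667 = 2.9924 kg_CO2/kg_fuel


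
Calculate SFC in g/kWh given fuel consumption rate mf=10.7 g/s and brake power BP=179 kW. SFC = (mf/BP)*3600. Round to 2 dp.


SFC = (mf / BP) * 3600
Rate = 10.7 / 179 = 0.059777 g/(s*kW)
SFC = 0.059777 * 3600 = 215.20 g/kWh


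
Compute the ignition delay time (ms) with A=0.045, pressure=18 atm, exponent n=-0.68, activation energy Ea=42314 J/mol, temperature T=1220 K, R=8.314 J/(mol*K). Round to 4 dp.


tau = A * P^n * exp(Ea/(R*T))
P^n = 18^(-0.68) = 0.14009244
Ea/(R*T) = 42314/(8.314*1220) = 4.171711
exp(Ea/(R*T)) = 64.826285
tau = 0.045 * 0.14009244 * 64.826285 = 0.4087 ms


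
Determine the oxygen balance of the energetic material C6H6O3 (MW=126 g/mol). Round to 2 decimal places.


OB = -1600 * (2C + H/2 - O) / MW
Inner = 2*6 + 6/2 - 3 = 12.00
OB = -1600 * 12.00 / 126 = -152.38%


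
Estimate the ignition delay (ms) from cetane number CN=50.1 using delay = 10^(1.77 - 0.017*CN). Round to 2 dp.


delay = 10^(1.77 - 0.017*CN)
Exponent = 1.77 - 0.017*50.1 = 0.9183
delay = 10^0.9183 = 8.29 ms


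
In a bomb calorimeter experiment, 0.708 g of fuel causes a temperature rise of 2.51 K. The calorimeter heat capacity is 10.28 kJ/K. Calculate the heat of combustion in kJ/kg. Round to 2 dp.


Hc = C_cal * delta_T / m_fuel
Q_released = 10.28 * 2.51 = 25.8028 kJ
m_fuel = 0.708 g = 0.708/1000 kg = 0.000708 kg
Hc = 25.8028 / 0.000708 = 36444.63 kJ/kg


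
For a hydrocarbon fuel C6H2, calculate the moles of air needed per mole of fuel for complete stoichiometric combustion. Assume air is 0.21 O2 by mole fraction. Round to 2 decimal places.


Balanced combustion: C6H2 + 6.5 O2 -> 6 CO2 + 1 H2O
O2 needed = C + H/4 = 6 + 2/4 = 6.50 moles
Air moles = O2 / 0.21 = 6.50 / 0.21 = 30.95 moles air


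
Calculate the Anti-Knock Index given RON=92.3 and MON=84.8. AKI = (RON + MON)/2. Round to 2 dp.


AKI = (RON + MON) / 2
AKI = (92.3 + 84.8) / 2
AKI = 177.1 / 2 = 88.55


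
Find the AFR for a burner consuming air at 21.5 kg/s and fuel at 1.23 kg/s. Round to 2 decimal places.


AFR = m_air / m_fuel
AFR = 21.5 / 1.23 = 17.48


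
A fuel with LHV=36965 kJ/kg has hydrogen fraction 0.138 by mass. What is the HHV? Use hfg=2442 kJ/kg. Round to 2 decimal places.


HHV = LHV + hfg * 9 * H
Water addition = 2442 * 9 * 0.138 = 3032.964 kJ/kg
HHV = 36965 + 3032.964 = 39997.96 kJ/kg


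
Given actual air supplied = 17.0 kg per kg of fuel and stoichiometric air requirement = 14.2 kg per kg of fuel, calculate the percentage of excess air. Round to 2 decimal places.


Excess air = actual - stoichiometric = 17.0 - 14.2 = 2.80 kg/kg fuel
Excess air % = (excess / stoich) * 100 = (2.80 / 14.2) * 100 = 19.72%


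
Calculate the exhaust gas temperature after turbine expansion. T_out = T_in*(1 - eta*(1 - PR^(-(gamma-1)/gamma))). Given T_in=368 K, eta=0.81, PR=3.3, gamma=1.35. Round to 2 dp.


T_out = T_in * (1 - eta * (1 - PR^(-(gamma-1)/gamma)))
Exponent = -(1.35-1)/1.35 = -0.25925926
PR^exp = 3.3^(-0.25925926) = 0.73378775
Factor = 1 - 0.81*(1 - 0.73378775) = 0.78436808
T_out = 368 * 0.78436808 = 288.65 K


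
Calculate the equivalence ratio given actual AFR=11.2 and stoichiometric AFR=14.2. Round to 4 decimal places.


phi = AFR_stoich / AFR_actual
phi = 14.2 / 11.2 = 1.2679


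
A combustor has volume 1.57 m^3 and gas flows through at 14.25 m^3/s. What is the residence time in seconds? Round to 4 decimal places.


tau = V / Q_flow
tau = 1.57 / 14.25 = 0.1102 s


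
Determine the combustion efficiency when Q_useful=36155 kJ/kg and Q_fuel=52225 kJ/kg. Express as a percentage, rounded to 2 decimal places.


Efficiency = (Q_useful / Q_fuel) * 100
Efficiency = (36155 / 52225) * 100
Efficiency = 0.6923 * 100 = 69.23%


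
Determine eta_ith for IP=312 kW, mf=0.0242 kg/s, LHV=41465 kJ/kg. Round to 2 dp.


eta_ith = (IP / (mf * LHV)) * 100
Denominator = 0.0242 * 41465 = 1003.4530 kW
eta_ith = (312 / 1003.4530) * 100 = 31.09%


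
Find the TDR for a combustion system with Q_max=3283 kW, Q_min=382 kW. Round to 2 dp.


TDR = Q_max / Q_min
TDR = 3283 / 382 = 8.59


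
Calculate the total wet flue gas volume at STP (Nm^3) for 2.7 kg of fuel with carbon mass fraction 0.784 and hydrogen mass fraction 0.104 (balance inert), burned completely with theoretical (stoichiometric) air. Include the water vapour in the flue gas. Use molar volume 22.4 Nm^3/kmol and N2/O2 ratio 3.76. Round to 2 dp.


Per kg fuel: CO2 = (C/12 kmol)*22.4 = (0.784/12)*22.4 = 1.46347 Nm^3
Per kg fuel: H2O = (H/2 kmol)*22.4 = (0.104/2)*22.4 = 1.16480 Nm^3
O2 needed per kg fuel = C/12 + H/4 = 0.784/12 + 0.104/4 = 0.09133333 kmol
Per kg fuel: N2 = O2*3.76*22.4 = 0.09133333*3.76*22.4 = 7.69246 Nm^3
Total per kg = 1.46347 + 1.16480 + 7.69246 = 10.32073 Nm^3
Total = 10.32073 * 2.7 = 27.87 Nm^3


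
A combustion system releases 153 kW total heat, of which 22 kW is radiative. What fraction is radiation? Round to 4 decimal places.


f_rad = Q_rad / Q_total
f_rad = 22 / 153 = 0.1438


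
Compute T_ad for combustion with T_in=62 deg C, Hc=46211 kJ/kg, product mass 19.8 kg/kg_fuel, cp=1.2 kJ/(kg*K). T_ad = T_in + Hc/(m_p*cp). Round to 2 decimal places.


T_ad = T_in + Hc / (m_p * cp)
Denominator = 19.8 * 1.2 = 23.7600
Temperature rise = 46211 / 23.7600 = 1944.91 K
T_ad = 62 + 1944.91 = 2006.91 deg C


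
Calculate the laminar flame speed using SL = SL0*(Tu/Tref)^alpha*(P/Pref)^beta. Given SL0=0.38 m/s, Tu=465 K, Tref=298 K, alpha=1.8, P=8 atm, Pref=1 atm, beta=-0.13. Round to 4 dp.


SL = SL0 * (Tu/Tref)^alpha * (P/Pref)^beta
T ratio = 465/298 = 1.56040268
(T ratio)^alpha = 1.56040268^1.8 = 2.227543
(P/Pref)^beta = 8^(-0.13) = 0.763130
SL = 0.38 * 2.227543 * 0.763130 = 0.6460 m/s


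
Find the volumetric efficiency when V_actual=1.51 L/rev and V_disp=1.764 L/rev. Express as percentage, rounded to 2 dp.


eta_v = (V_actual / V_disp) * 100
Ratio = 1.51 / 1.764 = 0.8560
eta_v = 0.8560 * 100 = 85.60%


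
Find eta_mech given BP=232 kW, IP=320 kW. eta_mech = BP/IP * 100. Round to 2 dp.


eta_mech = (BP / IP) * 100
Ratio = 232 / 320 = 0.7250
eta_mech = 0.7250 * 100 = 72.50%


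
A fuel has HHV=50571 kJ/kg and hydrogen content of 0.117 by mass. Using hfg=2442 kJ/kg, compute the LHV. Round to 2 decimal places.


LHV = HHV - hfg * 9 * H
Water correction = 2442 * 9 * 0.117 = 2571.426 kJ/kg
LHV = 50571 - 2571.426 = 47999.57 kJ/kg


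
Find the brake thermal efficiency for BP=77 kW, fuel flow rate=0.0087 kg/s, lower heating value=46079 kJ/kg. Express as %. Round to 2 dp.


eta_BTE = (BP / (mf * LHV)) * 100
Denominator = 0.0087 * 46079 = 400.8873 kW
eta_BTE = (77 / 400.8873) * 100 = 19.21%


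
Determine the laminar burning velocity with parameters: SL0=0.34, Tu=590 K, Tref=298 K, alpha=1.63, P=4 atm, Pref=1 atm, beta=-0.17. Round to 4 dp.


SL = SL0 * (Tu/Tref)^alpha * (P/Pref)^beta
T ratio = 590/298 = 1.97986577
(T ratio)^alpha = 1.97986577^1.63 = 3.044502
(P/Pref)^beta = 4^(-0.17) = 0.790041
SL = 0.34 * 3.044502 * 0.790041 = 0.8178 m/s


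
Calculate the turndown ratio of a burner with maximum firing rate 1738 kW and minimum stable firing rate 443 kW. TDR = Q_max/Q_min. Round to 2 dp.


TDR = Q_max / Q_min
TDR = 1738 / 443 = 3.92


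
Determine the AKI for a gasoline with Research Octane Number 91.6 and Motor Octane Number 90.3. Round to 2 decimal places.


AKI = (RON + MON) / 2
AKI = (91.6 + 90.3) / 2
AKI = 181.9 / 2 = 90.95


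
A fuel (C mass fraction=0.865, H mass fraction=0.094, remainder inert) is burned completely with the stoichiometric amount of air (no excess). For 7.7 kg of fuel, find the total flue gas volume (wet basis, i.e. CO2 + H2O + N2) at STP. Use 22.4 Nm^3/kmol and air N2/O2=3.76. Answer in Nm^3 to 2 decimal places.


Per kg fuel: CO2 = (C/12 kmol)*22.4 = (0.865/12)*22.4 = 1.61467 Nm^3
Per kg fuel: H2O = (H/2 kmol)*22.4 = (0.094/2)*22.4 = 1.05280 Nm^3
O2 needed per kg fuel = C/12 + H/4 = 0.865/12 + 0.094/4 = 0.09558333 kmol
Per kg fuel: N2 = O2*3.76*22.4 = 0.09558333*3.76*22.4 = 8.05041 Nm^3
Total per kg = 1.61467 + 1.05280 + 8.05041 = 10.71788 Nm^3
Total = 10.71788 * 7.7 = 82.53 Nm^3


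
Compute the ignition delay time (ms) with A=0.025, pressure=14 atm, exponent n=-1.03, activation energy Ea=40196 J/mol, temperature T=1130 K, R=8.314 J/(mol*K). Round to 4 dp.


tau = A * P^n * exp(Ea/(R*T))
P^n = 14^(-1.03) = 0.06599152
Ea/(R*T) = 40196/(8.314*1130) = 4.278528
exp(Ea/(R*T)) = 72.134177
tau = 0.025 * 0.06599152 * 72.134177 = 0.1190 ms


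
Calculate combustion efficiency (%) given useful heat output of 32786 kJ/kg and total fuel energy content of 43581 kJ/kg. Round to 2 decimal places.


Efficiency = (Q_useful / Q_fuel) * 100
Efficiency = (32786 / 43581) * 100
Efficiency = 0.7523 * 100 = 75.23%


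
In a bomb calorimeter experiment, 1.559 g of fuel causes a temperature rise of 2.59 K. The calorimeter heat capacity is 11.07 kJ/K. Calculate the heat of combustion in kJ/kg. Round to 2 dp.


Hc = C_cal * delta_T / m_fuel
Q_released = 11.07 * 2.59 = 28.6713 kJ
m_fuel = 1.559 g = 1.559/1000 kg = 0.001559 kg
Hc = 28.6713 / 0.001559 = 18390.83 kJ/kg


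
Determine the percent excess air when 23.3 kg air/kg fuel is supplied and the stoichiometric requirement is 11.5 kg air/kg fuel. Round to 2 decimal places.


Excess air = actual - stoichiometric = 23.3 - 11.5 = 11.80 kg/kg fuel
Excess air % = (excess / stoich) * 100 = (11.80 / 11.5) * 100 = 102.61%


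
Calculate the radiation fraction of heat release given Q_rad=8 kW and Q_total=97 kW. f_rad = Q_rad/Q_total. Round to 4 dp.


f_rad = Q_rad / Q_total
f_rad = 8 / 97 = 0.0825


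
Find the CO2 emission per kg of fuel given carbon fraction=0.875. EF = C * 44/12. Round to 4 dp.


EF = C_frac * (M_CO2 / M_C)
EF = 0.875 * (44/12)
EF = 0.875 * 3.666667 = 3.2083 kg_CO2/kg_fuel


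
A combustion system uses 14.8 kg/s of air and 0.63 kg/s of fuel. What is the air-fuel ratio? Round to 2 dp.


AFR = m_air / m_fuel
AFR = 14.8 / 0.63 = 23.49


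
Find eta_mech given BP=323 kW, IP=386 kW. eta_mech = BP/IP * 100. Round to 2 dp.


eta_mech = (BP / IP) * 100
Ratio = 323 / 386 = 0.8368
eta_mech = 0.8368 * 100 = 83.68%


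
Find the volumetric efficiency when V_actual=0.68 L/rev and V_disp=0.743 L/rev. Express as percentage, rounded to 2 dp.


eta_v = (V_actual / V_disp) * 100
Ratio = 0.68 / 0.743 = 0.9152
eta_v = 0.9152 * 100 = 91.52%


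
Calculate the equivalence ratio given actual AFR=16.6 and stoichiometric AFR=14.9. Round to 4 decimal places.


phi = AFR_stoich / AFR_actual
phi = 14.9 / 16.6 = 0.8976


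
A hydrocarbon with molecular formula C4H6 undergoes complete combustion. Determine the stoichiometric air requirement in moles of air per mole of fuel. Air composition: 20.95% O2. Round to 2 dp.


Balanced combustion: C4H6 + 5.5 O2 -> 4 CO2 + 3 H2O
O2 needed = C + H/4 = 4 + 6/4 = 5.50 moles
Air moles = O2 / 0.2095 = 5.50 / 0.2095 = 26.25 moles air


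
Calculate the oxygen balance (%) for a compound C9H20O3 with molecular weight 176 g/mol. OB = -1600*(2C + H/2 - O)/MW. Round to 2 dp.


OB = -1600 * (2C + H/2 - O) / MW
Inner = 2*9 + 20/2 - 3 = 25.00
OB = -1600 * 25.00 / 176 = -227.27%


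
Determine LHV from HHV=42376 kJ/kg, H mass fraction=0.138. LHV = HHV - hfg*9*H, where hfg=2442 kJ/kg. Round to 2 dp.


LHV = HHV - hfg * 9 * H
Water correction = 2442 * 9 * 0.138 = 3032.964 kJ/kg
LHV = 42376 - 3032.964 = 39343.04 kJ/kg


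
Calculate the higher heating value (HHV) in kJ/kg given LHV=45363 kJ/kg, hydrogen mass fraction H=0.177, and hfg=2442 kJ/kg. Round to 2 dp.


HHV = LHV + hfg * 9 * H
Water addition = 2442 * 9 * 0.177 = 3890.106 kJ/kg
HHV = 45363 + 3890.106 = 49253.11 kJ/kg


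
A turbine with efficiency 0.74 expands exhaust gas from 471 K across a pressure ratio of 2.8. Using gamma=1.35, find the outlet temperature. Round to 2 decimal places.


T_out = T_in * (1 - eta * (1 - PR^(-(gamma-1)/gamma)))
Exponent = -(1.35-1)/1.35 = -0.25925926
PR^exp = 2.8^(-0.25925926) = 0.76572026
Factor = 1 - 0.74*(1 - 0.76572026) = 0.82663299
T_out = 471 * 0.82663299 = 389.34 K


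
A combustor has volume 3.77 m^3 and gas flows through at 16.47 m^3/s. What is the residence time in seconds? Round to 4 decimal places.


tau = V / Q_flow
tau = 3.77 / 16.47 = 0.2289 s


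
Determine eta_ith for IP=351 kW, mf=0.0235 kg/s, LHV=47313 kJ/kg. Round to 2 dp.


eta_ith = (IP / (mf * LHV)) * 100
Denominator = 0.0235 * 47313 = 1111.8555 kW
eta_ith = (351 / 1111.8555) * 100 = 31.57%


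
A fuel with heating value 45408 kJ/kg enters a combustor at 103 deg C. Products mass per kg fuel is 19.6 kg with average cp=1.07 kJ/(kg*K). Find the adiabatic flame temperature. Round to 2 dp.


T_ad = T_in + Hc / (m_p * cp)
Denominator = 19.6 * 1.07 = 20.9720
Temperature rise = 45408 / 20.9720 = 2165.17 K
T_ad = 103 + 2165.17 = 2268.17 deg C


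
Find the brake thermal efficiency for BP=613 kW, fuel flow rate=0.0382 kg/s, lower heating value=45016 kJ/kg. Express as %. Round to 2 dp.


eta_BTE = (BP / (mf * LHV)) * 100
Denominator = 0.0382 * 45016 = 1719.6112 kW
eta_BTE = (613 / 1719.6112) * 100 = 35.65%


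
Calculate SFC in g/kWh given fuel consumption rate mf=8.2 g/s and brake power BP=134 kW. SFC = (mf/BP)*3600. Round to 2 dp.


SFC = (mf / BP) * 3600
Rate = 8.2 / 134 = 0.061194 g/(s*kW)
SFC = 0.061194 * 3600 = 220.30 g/kWh


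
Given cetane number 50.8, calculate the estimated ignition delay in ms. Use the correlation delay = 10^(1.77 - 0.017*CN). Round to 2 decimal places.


delay = 10^(1.77 - 0.017*CN)
Exponent = 1.77 - 0.017*50.8 = 0.9064
delay = 10^0.9064 = 8.06 ms


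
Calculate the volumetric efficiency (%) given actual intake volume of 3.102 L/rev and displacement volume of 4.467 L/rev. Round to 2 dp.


eta_v = (V_actual / V_disp) * 100
Ratio = 3.102 / 4.467 = 0.6944
eta_v = 0.6944 * 100 = 69.44%


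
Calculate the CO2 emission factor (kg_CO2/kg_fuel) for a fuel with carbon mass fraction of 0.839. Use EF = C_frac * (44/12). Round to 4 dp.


EF = C_frac * (M_CO2 / M_C)
EF = 0.839 * (44/12)
EF = 0.839 * 3.666667 = 3.0763 kg_CO2/kg_fuel


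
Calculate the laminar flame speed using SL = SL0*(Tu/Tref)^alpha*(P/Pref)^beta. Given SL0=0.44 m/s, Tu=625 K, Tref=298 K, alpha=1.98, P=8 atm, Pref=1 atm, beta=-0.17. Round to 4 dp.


SL = SL0 * (Tu/Tref)^alpha * (P/Pref)^beta
T ratio = 625/298 = 2.09731544
(T ratio)^alpha = 2.09731544^1.98 = 4.334053
(P/Pref)^beta = 8^(-0.17) = 0.702222
SL = 0.44 * 4.334053 * 0.702222 = 1.3391 m/s


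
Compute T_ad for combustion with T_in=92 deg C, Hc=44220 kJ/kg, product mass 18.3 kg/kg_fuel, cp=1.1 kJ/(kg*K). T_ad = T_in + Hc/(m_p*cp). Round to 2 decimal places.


T_ad = T_in + Hc / (m_p * cp)
Denominator = 18.3 * 1.1 = 20.1300
Temperature rise = 44220 / 20.1300 = 2196.72 K
T_ad = 92 + 2196.72 = 2288.72 deg C


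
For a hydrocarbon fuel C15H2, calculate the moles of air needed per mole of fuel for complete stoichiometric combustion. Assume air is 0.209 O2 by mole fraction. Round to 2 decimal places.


Balanced combustion: C15H2 + 15.5 O2 -> 15 CO2 + 1 H2O
O2 needed = C + H/4 = 15 + 2/4 = 15.50 moles
Air moles = O2 / 0.209 = 15.50 / 0.209 = 74.16 moles air


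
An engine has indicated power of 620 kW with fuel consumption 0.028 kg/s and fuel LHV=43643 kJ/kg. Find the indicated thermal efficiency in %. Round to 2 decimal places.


eta_ith = (IP / (mf * LHV)) * 100
Denominator = 0.028 * 43643 = 1222.0040 kW
eta_ith = (620 / 1222.0040) * 100 = 50.74%


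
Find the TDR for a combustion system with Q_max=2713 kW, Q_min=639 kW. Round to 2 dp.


TDR = Q_max / Q_min
TDR = 2713 / 639 = 4.25


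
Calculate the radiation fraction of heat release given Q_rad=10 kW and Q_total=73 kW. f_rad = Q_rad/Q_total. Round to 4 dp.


f_rad = Q_rad / Q_total
f_rad = 10 / 73 = 0.1370


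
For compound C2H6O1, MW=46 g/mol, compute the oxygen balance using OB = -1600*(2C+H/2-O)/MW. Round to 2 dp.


OB = -1600 * (2C + H/2 - O) / MW
Inner = 2*2 + 6/2 - 1 = 6.00
OB = -1600 * 6.00 / 46 = -208.70%


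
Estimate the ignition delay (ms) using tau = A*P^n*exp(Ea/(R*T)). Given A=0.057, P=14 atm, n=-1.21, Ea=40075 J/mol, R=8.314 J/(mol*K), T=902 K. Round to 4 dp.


tau = A * P^n * exp(Ea/(R*T))
P^n = 14^(-1.21) = 0.04103790
Ea/(R*T) = 40075/(8.314*902) = 5.343883
exp(Ea/(R*T)) = 209.324022
tau = 0.057 * 0.04103790 * 209.324022 = 0.4896 ms


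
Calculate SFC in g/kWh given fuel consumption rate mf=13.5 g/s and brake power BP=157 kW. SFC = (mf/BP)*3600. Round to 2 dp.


SFC = (mf / BP) * 3600
Rate = 13.5 / 157 = 0.085987 g/(s*kW)
SFC = 0.085987 * 3600 = 309.55 g/kWh


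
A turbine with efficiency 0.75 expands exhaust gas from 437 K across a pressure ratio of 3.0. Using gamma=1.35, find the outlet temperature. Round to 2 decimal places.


T_out = T_in * (1 - eta * (1 - PR^(-(gamma-1)/gamma)))
Exponent = -(1.35-1)/1.35 = -0.25925926
PR^exp = 3.0^(-0.25925926) = 0.75214556
Factor = 1 - 0.75*(1 - 0.75214556) = 0.81410917
T_out = 437 * 0.81410917 = 355.77 K


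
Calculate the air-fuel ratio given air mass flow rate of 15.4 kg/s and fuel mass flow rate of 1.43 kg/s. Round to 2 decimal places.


AFR = m_air / m_fuel
AFR = 15.4 / 1.43 = 10.77


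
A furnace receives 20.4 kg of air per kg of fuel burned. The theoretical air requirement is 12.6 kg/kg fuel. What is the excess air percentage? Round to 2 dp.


Excess air = actual - stoichiometric = 20.4 - 12.6 = 7.80 kg/kg fuel
Excess air % = (excess / stoich) * 100 = (7.80 / 12.6) * 100 = 61.90%


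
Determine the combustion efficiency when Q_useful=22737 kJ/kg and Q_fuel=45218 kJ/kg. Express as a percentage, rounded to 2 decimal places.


Efficiency = (Q_useful / Q_fuel) * 100
Efficiency = (22737 / 45218) * 100
Efficiency = 0.5028 * 100 = 50.28%


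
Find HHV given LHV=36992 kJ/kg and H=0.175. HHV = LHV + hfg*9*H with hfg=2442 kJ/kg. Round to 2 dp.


HHV = LHV + hfg * 9 * H
Water addition = 2442 * 9 * 0.175 = 3846.150 kJ/kg
HHV = 36992 + 3846.150 = 40838.15 kJ/kg


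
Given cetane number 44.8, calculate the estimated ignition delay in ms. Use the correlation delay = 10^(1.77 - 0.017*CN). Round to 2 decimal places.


delay = 10^(1.77 - 0.017*CN)
Exponent = 1.77 - 0.017*44.8 = 1.0084
delay = 10^1.0084 = 10.20 ms


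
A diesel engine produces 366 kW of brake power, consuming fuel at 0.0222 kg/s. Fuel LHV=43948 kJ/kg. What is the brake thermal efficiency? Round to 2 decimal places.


eta_BTE = (BP / (mf * LHV)) * 100
Denominator = 0.0222 * 43948 = 975.6456 kW
eta_BTE = (366 / 975.6456) * 100 = 37.51%


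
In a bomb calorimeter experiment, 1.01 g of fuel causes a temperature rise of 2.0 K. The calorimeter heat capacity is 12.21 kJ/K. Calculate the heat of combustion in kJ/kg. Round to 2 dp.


Hc = C_cal * delta_T / m_fuel
Q_released = 12.21 * 2.0 = 24.4200 kJ
m_fuel = 1.01 g = 1.01/1000 kg = 0.001010 kg
Hc = 24.4200 / 0.001010 = 24178.22 kJ/kg


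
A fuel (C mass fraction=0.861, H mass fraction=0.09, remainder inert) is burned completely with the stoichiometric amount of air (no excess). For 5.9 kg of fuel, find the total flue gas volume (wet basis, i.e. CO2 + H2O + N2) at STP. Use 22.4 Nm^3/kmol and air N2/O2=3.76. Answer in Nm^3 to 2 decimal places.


Per kg fuel: CO2 = (C/12 kmol)*22.4 = (0.861/12)*22.4 = 1.60720 Nm^3
Per kg fuel: H2O = (H/2 kmol)*22.4 = (0.09/2)*22.4 = 1.00800 Nm^3
O2 needed per kg fuel = C/12 + H/4 = 0.861/12 + 0.09/4 = 0.09425000 kmol
Per kg fuel: N2 = O2*3.76*22.4 = 0.09425000*3.76*22.4 = 7.93811 Nm^3
Total per kg = 1.60720 + 1.00800 + 7.93811 = 10.55331 Nm^3
Total = 10.55331 * 5.9 = 62.26 Nm^3


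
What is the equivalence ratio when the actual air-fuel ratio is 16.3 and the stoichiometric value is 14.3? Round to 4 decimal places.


phi = AFR_stoich / AFR_actual
phi = 14.3 / 16.3 = 0.8773


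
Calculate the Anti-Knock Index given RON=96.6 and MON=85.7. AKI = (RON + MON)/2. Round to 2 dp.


AKI = (RON + MON) / 2
AKI = (96.6 + 85.7) / 2
AKI = 182.3 / 2 = 91.15


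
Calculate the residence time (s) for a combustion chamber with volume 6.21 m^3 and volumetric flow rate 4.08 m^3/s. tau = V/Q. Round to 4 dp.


tau = V / Q_flow
tau = 6.21 / 4.08 = 1.5221 s
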